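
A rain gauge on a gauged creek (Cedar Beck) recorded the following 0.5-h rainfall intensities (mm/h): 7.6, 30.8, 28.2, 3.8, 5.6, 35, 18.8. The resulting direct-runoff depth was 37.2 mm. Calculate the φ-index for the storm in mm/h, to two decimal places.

φ ≈ 9.60 mm/h

Only the 4 blocks with intensity above φ contribute runoff: 30.8, 28.2, 35, 18.8 mm/h.
Σ(I−φ)·Δt = d  ⇒  (30.8+28.2+35+18.8 − 4φ)·0.5 = 37.2
φ = (112.8 − 37.2/0.5) / 4 = 9.60 mm/h.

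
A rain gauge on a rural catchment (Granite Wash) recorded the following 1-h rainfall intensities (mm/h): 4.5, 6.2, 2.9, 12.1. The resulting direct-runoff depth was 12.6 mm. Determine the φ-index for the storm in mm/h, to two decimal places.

φ ≈ 3.40 mm/h

Only the 3 blocks with intensity above φ contribute runoff: 4.5, 6.2, 12.1 mm/h.
Σ(I−φ)·Δt = d  ⇒  (4.5+6.2+12.1 − 3φ)·1 = 12.6
φ = (22.80 − 12.6/1) / 3 = 3.40 mm/h.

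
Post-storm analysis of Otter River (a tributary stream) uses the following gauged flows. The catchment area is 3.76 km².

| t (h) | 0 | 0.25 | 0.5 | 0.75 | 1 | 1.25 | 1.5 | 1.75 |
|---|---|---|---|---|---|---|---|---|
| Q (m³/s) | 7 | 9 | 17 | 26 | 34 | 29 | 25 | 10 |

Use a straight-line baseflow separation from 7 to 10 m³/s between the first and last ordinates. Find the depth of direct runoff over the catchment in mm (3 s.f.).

Direct runoff: 0.00, 1.57, 9.14, 17.71, 25.29, 19.86, 15.43, 0.00 m³/s; ΣQ_DR = 89.00 m³/s.
V = ΣQ_DR · Δt = 89.00 × 900 s = 80100 m³.
Over A = 3.76 km², depth = V / A = 21.3 mm.

d ≈ 21.3 mm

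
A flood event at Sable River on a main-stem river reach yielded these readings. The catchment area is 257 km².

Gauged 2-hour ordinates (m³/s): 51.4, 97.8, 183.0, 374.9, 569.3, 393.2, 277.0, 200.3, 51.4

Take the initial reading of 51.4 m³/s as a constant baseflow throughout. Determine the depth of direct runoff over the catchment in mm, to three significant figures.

Direct runoff: 0.0, 46.4, 131.6, 323.5, 517.9, 341.8, 225.6, 148.9, 0.0 m³/s; ΣQ_DR = 1736 m³/s.
V = ΣQ_DR · Δt = 1736 × 7200 s = 1.250 × 10^7 m³.
Over A = 257 km², depth = V / A = 48.6 mm.

d ≈ 48.6 mm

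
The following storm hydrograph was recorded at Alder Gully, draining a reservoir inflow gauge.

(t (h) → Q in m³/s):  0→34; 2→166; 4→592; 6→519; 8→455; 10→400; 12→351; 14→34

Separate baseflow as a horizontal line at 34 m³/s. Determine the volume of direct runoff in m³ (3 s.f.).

V ≈ 1.64 × 10^7 m³

Direct-runoff ordinates (Q − Q_b): 0.0, 132.0, 558.0, 485.0, 421.0, 366.0, 317.0, 0.0 m³/s.
ΣQ_DR = 2279 m³/s.
With Δt = 2 h = 7200 s, V = ΣQ_DR · Δt = 2279 × 7200 = 1.64 × 10^7 m³.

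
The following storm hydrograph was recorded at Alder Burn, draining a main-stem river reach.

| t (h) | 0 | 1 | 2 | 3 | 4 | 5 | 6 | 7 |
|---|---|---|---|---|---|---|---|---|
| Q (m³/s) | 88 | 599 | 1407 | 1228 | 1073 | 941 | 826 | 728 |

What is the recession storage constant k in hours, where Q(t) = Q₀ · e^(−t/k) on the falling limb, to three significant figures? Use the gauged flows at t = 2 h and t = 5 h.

k ≈ 7.46 h

On the falling limb, Q drops from 1407 to 941 m³/s between t = 2 h and t = 5 h (Δt = 3 h).
k = −Δt / ln(Q₂/Q₁) = −3 / ln(941/1407) = 7.46 h.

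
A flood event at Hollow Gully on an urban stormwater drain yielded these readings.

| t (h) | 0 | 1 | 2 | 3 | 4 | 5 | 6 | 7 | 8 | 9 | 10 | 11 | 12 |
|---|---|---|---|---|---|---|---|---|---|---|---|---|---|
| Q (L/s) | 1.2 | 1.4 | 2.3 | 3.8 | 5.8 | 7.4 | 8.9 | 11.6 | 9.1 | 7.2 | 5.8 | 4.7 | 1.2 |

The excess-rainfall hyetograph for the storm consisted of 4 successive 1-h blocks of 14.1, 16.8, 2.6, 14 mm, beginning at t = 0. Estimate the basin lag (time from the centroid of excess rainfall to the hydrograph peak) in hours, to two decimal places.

t_L ≈ 5.15 h

Centroid of excess rainfall: t_c = Σ P_i·t̄_i / ΣP_i = 1.8474 h (block centres at 0.5, 1.5, 2.5, 3.5 h).
Hydrograph peak occurs at t = 7 h, so basin lag t_L = 7 − 1.8474 = 5.15 h.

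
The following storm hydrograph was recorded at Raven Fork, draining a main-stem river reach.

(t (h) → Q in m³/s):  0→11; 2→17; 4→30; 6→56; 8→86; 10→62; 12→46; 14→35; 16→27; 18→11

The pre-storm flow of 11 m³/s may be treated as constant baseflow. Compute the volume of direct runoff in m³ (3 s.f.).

Direct-runoff ordinates (Q − Q_b): 0.0, 6.0, 19.0, 45.0, 75.0, 51.0, 35.0, 24.0, 16.0, 0.0 m³/s.
ΣQ_DR = 271.0 m³/s.
With Δt = 2 h = 7200 s, V = ΣQ_DR · Δt = 271.0 × 7200 = 1.95 × 10^6 m³.

V ≈ 1.95 × 10^6 m³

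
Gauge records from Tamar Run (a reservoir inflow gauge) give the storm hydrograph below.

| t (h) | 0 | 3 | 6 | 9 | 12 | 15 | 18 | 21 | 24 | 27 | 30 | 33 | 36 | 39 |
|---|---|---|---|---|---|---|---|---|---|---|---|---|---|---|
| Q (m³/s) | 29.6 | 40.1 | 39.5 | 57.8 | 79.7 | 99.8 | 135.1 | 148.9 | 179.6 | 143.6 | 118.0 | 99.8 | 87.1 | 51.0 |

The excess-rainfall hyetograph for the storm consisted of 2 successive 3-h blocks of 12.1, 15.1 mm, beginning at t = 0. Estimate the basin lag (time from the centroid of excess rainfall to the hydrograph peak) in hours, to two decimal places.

t_L ≈ 20.83 h

Centroid of excess rainfall: t_c = Σ P_i·t̄_i / ΣP_i = 3.1654 h (block centres at 1.5, 4.5 h).
Hydrograph peak occurs at t = 24 h, so basin lag t_L = 24 − 3.1654 = 20.83 h.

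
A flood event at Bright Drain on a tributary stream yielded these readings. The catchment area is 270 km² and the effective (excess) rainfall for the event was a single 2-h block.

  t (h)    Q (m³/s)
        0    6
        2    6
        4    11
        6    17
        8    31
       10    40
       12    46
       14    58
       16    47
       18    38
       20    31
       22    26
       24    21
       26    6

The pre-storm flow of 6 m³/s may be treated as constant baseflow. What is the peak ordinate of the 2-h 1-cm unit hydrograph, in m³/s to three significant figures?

Direct runoff: 0.0, 0.0, 5.0, 11.0, 25.0, 34.0, 40.0, 52.0, 41.0, 32.0, 25.0, 20.0, 15.0, 0.0 m³/s; ΣQ_DR = 300.0 m³/s, peak = 52.0 m³/s.
Runoff depth d = ΣQ_DR·Δt / A = 300.0 × 7200 / (270 km²) = 8.000 mm.
The 1-cm UH is the DRH scaled by (10 mm)/d, so U_p = 52.0 × 10/8.000 = 65.0 m³/s.

U_p ≈ 65.0 m³/s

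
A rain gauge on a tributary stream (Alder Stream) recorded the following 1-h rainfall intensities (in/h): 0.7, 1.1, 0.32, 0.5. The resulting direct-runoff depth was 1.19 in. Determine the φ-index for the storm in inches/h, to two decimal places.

φ ≈ 0.37 in/h

Only the 3 blocks with intensity above φ contribute runoff: 0.7, 1.1, 0.5 in/h.
Σ(I−φ)·Δt = d  ⇒  (0.7+1.1+0.5 − 3φ)·1 = 1.19
φ = (2.300 − 1.19/1) / 3 = 0.37 in/h.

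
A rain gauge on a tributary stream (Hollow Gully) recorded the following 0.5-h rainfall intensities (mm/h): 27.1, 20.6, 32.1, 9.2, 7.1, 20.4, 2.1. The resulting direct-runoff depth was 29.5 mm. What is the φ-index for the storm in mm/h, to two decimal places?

φ ≈ 10.30 mm/h

Only the 4 blocks with intensity above φ contribute runoff: 27.1, 20.6, 32.1, 20.4 mm/h.
Σ(I−φ)·Δt = d  ⇒  (27.1+20.6+32.1+20.4 − 4φ)·0.5 = 29.5
φ = (100.2 − 29.5/0.5) / 4 = 10.30 mm/h.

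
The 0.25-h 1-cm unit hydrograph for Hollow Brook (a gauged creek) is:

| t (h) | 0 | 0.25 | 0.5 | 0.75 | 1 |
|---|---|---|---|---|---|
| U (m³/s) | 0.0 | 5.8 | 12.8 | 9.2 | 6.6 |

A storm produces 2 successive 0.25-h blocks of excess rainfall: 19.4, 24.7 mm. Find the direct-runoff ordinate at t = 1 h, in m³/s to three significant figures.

Q ≈ 35.5 m³/s

By discrete convolution, Q_j = Σ (P_i / 10 mm) · U_{j−i}.
At t = 1 h (j=4): Q = (19.4/10)·6.6 + (24.7/10)·9.2 = 35.5 m³/s.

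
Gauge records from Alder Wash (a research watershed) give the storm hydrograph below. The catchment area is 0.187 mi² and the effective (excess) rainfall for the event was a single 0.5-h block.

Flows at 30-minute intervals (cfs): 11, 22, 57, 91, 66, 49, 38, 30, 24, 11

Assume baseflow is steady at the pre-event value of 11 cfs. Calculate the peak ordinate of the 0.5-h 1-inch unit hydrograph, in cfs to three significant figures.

Direct runoff: 0.0, 11.0, 46.0, 80.0, 55.0, 38.0, 27.0, 19.0, 13.0, 0.0 cfs; ΣQ_DR = 289.0 cfs, peak = 80.0 cfs.
Runoff depth d = ΣQ_DR·Δt / A = 289.0 × 1800 / (0.187 mi²) = 1.197 in.
The 1-inch UH is the DRH scaled by (1 in)/d, so U_p = 80.0 × 1/1.197 = 66.8 cfs.

U_p ≈ 66.8 cfs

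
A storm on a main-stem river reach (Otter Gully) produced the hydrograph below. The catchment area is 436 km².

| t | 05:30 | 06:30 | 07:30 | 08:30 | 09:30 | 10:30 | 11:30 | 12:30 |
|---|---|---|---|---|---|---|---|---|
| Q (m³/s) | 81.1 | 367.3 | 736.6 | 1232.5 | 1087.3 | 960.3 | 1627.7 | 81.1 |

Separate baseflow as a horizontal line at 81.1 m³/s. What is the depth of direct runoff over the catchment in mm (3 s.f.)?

Direct runoff: 0.0, 286.2, 655.5, 1151.4, 1006.2, 879.2, 1546.6, 0.0 m³/s; ΣQ_DR = 5525 m³/s.
V = ΣQ_DR · Δt = 5525 × 3600 s = 1.989 × 10^7 m³.
Over A = 436 km², depth = V / A = 45.6 mm.

d ≈ 45.6 mm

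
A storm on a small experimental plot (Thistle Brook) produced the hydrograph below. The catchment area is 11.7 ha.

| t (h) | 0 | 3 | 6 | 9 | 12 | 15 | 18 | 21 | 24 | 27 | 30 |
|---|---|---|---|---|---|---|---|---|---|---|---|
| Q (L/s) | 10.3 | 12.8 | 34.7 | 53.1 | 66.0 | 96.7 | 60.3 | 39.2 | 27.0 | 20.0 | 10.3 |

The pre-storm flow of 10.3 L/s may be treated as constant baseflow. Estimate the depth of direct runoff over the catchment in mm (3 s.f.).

Direct runoff: 0.0, 2.5, 24.4, 42.8, 55.7, 86.4, 50.0, 28.9, 16.7, 9.7, 0.0 L/s; ΣQ_DR = 317.1 L/s.
V = ΣQ_DR · Δt = 317.1 × 10800 s = 3.425 × 10^6 L.
Over A = 11.7 ha, depth = V / A = 29.3 mm.

d ≈ 29.3 mm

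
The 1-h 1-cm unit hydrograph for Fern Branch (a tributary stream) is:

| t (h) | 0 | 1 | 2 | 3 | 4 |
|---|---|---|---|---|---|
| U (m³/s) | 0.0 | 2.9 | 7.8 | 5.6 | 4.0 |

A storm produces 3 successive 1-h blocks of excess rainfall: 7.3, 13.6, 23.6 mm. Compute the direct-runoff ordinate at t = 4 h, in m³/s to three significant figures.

By discrete convolution, Q_j = Σ (P_i / 10 mm) · U_{j−i}.
At t = 4 h (j=4): Q = (7.3/10)·4.0 + (13.6/10)·5.6 + (23.6/10)·7.8 = 28.9 m³/s.

Q ≈ 28.9 m³/s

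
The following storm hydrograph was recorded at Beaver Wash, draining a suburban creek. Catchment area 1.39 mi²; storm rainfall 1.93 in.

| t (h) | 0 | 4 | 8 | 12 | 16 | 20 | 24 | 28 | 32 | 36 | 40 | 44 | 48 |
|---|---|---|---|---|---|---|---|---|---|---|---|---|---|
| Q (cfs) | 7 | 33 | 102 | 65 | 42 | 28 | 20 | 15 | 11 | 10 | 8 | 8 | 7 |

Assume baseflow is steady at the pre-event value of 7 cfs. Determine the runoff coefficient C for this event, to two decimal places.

ΣQ_DR = 265.0 cfs; V = ΣQ_DR·Δt = 3.816 × 10^6 ft³.
Runoff depth d = V / A = 1.182 in.
C = d / P = 1.182 / 1.93 = 0.61.

C ≈ 0.61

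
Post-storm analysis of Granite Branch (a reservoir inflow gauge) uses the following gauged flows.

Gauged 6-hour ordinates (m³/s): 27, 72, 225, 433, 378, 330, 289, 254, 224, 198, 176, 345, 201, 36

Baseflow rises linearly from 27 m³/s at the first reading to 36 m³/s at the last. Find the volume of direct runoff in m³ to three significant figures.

V ≈ 5.93 × 10^7 m³

Direct-runoff ordinates (Q − Q_b): 0.00, 44.31, 196.62, 403.92, 348.23, 299.54, 257.85, 222.15, 191.46, 164.77, 142.08, 310.38, 165.69, 0.00 m³/s.
ΣQ_DR = 2747 m³/s.
With Δt = 6 h = 21600 s, V = ΣQ_DR · Δt = 2747 × 21600 = 5.93 × 10^7 m³.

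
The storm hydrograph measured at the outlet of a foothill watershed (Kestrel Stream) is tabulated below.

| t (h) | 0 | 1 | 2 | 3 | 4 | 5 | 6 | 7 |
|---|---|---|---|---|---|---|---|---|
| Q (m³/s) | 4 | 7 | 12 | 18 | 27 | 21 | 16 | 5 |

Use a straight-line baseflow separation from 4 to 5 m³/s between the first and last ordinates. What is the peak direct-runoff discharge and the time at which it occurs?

Q_p = 22.43 m³/s at t = 4 h

Subtracting baseflow gives direct-runoff ordinates: 0.00, 2.86, 7.71, 13.57, 22.43, 16.29, 11.14, 0.00 m³/s.
The maximum is 22.43 m³/s, occurring at the reading for t = 4 h.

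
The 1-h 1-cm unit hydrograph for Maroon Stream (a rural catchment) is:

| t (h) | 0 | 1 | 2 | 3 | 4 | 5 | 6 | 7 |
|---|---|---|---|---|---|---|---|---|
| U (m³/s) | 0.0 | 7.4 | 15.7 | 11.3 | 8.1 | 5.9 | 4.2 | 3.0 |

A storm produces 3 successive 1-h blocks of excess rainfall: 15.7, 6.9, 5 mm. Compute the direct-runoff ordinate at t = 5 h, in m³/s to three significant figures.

By discrete convolution, Q_j = Σ (P_i / 10 mm) · U_{j−i}.
At t = 5 h (j=5): Q = (15.7/10)·5.9 + (6.9/10)·8.1 + (5/10)·11.3 = 20.5 m³/s.

Q ≈ 20.5 m³/s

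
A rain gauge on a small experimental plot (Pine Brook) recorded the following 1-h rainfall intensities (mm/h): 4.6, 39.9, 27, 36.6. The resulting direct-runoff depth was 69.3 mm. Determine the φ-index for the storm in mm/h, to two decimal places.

φ ≈ 11.40 mm/h

Only the 3 blocks with intensity above φ contribute runoff: 39.9, 27, 36.6 mm/h.
Σ(I−φ)·Δt = d  ⇒  (39.9+27+36.6 − 3φ)·1 = 69.3
φ = (103.5 − 69.3/1) / 3 = 11.40 mm/h.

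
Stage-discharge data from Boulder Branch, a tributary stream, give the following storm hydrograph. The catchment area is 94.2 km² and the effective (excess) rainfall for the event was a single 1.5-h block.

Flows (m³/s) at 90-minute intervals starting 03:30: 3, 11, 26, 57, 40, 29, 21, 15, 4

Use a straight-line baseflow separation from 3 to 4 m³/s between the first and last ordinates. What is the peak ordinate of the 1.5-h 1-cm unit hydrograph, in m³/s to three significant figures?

Direct runoff: 0.00, 7.88, 22.75, 53.62, 36.50, 25.38, 17.25, 11.12, 0.00 m³/s; ΣQ_DR = 174.5 m³/s, peak = 53.62 m³/s.
Runoff depth d = ΣQ_DR·Δt / A = 174.5 × 5400 / (94.2 km²) = 10.00 mm.
The 1-cm UH is the DRH scaled by (10 mm)/d, so U_p = 53.62 × 10/10.00 = 53.6 m³/s.

U_p ≈ 53.6 m³/s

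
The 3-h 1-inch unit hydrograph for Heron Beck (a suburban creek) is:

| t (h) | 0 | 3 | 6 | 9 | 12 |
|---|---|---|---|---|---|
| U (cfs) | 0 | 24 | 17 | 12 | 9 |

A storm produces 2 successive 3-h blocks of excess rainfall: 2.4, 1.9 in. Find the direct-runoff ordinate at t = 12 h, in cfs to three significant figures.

By discrete convolution, Q_j = Σ (P_i / 1 in) · U_{j−i}.
At t = 12 h (j=4): Q = (2.4/1)·9 + (1.9/1)·12 = 44.4 cfs.

Q ≈ 44.4 cfs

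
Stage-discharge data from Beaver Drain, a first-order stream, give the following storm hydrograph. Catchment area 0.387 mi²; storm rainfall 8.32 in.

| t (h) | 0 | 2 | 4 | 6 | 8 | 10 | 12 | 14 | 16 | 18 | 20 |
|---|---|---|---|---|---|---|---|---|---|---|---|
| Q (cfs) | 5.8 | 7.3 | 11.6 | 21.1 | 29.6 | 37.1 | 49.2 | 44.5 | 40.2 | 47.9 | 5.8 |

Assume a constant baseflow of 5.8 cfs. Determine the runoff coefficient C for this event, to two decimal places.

ΣQ_DR = 236.3 cfs; V = ΣQ_DR·Δt = 1.701 × 10^6 ft³.
Runoff depth d = V / A = 1.892 in.
C = d / P = 1.892 / 8.32 = 0.23.

C ≈ 0.23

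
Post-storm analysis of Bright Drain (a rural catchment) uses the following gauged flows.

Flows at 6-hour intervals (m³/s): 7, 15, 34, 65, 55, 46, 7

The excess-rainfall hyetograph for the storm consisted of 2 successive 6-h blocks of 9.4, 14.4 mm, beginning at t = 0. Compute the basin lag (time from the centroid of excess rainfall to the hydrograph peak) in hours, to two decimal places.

t_L ≈ 11.37 h

Centroid of excess rainfall: t_c = Σ P_i·t̄_i / ΣP_i = 6.6303 h (block centres at 3, 9 h).
Hydrograph peak occurs at t = 18 h, so basin lag t_L = 18 − 6.6303 = 11.37 h.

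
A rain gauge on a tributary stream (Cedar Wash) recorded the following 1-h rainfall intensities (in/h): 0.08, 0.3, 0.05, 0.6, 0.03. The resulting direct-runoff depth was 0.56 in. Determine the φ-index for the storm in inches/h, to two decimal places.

Only the 2 blocks with intensity above φ contribute runoff: 0.3, 0.6 in/h.
Σ(I−φ)·Δt = d  ⇒  (0.3+0.6 − 2φ)·1 = 0.56
φ = (0.9000 − 0.56/1) / 2 = 0.17 in/h.

φ ≈ 0.17 in/h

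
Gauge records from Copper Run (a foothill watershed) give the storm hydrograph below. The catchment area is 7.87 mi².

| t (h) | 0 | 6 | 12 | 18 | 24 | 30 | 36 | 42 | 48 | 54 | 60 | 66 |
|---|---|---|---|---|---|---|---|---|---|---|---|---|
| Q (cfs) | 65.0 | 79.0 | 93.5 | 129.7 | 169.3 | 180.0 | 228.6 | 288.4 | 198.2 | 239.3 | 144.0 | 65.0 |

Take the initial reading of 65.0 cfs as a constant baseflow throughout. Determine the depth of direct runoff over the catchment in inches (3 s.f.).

d ≈ 1.30 in

Direct runoff: 0.0, 14.0, 28.5, 64.7, 104.3, 115.0, 163.6, 223.4, 133.2, 174.3, 79.0, 0.0 cfs; ΣQ_DR = 1100 cfs.
V = ΣQ_DR · Δt = 1100 × 21600 s = 2.376 × 10^7 ft³.
Over A = 7.87 mi², depth = V / A = 1.30 in.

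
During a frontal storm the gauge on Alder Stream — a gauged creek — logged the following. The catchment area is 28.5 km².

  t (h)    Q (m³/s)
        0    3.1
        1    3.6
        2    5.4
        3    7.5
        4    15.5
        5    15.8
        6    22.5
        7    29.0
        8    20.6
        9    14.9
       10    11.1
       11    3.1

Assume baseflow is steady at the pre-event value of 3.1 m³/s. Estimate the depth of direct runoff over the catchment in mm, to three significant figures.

d ≈ 14.5 mm

Direct runoff: 0.0, 0.5, 2.3, 4.4, 12.4, 12.7, 19.4, 25.9, 17.5, 11.8, 8.0, 0.0 m³/s; ΣQ_DR = 114.9 m³/s.
V = ΣQ_DR · Δt = 114.9 × 3600 s = 4.136 × 10^5 m³.
Over A = 28.5 km², depth = V / A = 14.5 mm.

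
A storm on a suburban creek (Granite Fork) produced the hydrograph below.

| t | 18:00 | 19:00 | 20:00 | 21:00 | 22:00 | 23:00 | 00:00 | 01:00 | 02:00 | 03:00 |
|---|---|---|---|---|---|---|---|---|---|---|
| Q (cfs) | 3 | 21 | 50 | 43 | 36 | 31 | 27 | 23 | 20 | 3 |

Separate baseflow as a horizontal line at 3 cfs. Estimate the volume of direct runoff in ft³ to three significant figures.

V ≈ 8.17 × 10^5 ft³

Direct-runoff ordinates (Q − Q_b): 0.0, 18.0, 47.0, 40.0, 33.0, 28.0, 24.0, 20.0, 17.0, 0.0 cfs.
ΣQ_DR = 227.0 cfs.
With Δt = 1 h = 3600 s, V = ΣQ_DR · Δt = 227.0 × 3600 = 8.17 × 10^5 ft³.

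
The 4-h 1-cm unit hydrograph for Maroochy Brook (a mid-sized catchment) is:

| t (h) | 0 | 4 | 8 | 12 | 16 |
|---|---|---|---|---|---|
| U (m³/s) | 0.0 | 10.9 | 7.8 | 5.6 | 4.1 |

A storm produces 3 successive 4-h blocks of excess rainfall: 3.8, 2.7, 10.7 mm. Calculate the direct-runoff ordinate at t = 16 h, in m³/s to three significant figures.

Q ≈ 11.4 m³/s

By discrete convolution, Q_j = Σ (P_i / 10 mm) · U_{j−i}.
At t = 16 h (j=4): Q = (3.8/10)·4.1 + (2.7/10)·5.6 + (10.7/10)·7.8 = 11.4 m³/s.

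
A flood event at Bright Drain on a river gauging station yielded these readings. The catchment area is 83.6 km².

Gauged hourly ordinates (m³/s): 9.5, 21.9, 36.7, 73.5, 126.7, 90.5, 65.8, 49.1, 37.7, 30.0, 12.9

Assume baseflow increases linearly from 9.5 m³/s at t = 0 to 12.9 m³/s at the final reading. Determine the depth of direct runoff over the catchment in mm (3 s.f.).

Direct runoff: 0.00, 12.06, 26.52, 62.98, 115.84, 79.30, 54.26, 37.22, 25.48, 17.44, 0.00 m³/s; ΣQ_DR = 431.1 m³/s.
V = ΣQ_DR · Δt = 431.1 × 3600 s = 1.552 × 10^6 m³.
Over A = 83.6 km², depth = V / A = 18.6 mm.

d ≈ 18.6 mm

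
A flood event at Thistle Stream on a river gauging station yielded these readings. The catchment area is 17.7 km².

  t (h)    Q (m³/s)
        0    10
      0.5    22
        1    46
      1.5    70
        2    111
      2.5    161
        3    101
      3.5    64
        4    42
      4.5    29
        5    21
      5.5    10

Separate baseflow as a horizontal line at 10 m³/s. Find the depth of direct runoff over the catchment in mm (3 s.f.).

Direct runoff: 0.0, 12.0, 36.0, 60.0, 101.0, 151.0, 91.0, 54.0, 32.0, 19.0, 11.0, 0.0 m³/s; ΣQ_DR = 567.0 m³/s.
V = ΣQ_DR · Δt = 567.0 × 1800 s = 1.021 × 10^6 m³.
Over A = 17.7 km², depth = V / A = 57.7 mm.

d ≈ 57.7 mm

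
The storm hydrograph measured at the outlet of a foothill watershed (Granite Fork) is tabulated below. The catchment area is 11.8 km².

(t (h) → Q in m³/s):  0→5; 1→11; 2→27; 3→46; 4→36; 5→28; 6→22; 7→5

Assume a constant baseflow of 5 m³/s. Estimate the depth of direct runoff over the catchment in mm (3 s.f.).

Direct runoff: 0.0, 6.0, 22.0, 41.0, 31.0, 23.0, 17.0, 0.0 m³/s; ΣQ_DR = 140.0 m³/s.
V = ΣQ_DR · Δt = 140.0 × 3600 s = 5.040 × 10^5 m³.
Over A = 11.8 km², depth = V / A = 42.7 mm.

d ≈ 42.7 mm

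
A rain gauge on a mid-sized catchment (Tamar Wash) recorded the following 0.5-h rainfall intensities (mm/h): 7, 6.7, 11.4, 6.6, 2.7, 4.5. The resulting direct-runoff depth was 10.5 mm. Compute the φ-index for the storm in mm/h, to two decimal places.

φ ≈ 3.04 mm/h

Only the 5 blocks with intensity above φ contribute runoff: 7, 6.7, 11.4, 6.6, 4.5 mm/h.
Σ(I−φ)·Δt = d  ⇒  (7+6.7+11.4+6.6+4.5 − 5φ)·0.5 = 10.5
φ = (36.20 − 10.5/0.5) / 5 = 3.04 mm/h.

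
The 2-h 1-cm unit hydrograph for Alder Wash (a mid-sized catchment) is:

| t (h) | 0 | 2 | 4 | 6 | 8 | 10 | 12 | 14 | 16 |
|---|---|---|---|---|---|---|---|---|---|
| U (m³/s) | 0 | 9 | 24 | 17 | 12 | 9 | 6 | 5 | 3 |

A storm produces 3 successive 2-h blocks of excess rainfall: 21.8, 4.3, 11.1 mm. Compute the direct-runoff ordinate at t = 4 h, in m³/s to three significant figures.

By discrete convolution, Q_j = Σ (P_i / 10 mm) · U_{j−i}.
At t = 4 h (j=2): Q = (21.8/10)·24 + (4.3/10)·9 + (11.1/10)·0 = 56.2 m³/s.

Q ≈ 56.2 m³/s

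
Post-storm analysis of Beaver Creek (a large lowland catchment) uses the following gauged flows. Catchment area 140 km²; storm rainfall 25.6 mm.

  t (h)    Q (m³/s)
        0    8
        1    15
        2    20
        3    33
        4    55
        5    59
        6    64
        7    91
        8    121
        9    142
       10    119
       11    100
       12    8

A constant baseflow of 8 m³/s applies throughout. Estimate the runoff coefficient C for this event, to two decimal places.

C ≈ 0.73

ΣQ_DR = 731.0 m³/s; V = ΣQ_DR·Δt = 2.632 × 10^6 m³.
Runoff depth d = V / A = 18.80 mm.
C = d / P = 18.80 / 25.6 = 0.73.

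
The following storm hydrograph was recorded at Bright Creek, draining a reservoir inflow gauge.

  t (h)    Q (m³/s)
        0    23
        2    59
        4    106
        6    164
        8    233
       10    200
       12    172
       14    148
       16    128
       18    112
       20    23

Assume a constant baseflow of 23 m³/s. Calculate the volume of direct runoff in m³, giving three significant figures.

V ≈ 8.03 × 10^6 m³

Direct-runoff ordinates (Q − Q_b): 0.0, 36.0, 83.0, 141.0, 210.0, 177.0, 149.0, 125.0, 105.0, 89.0, 0.0 m³/s.
ΣQ_DR = 1115 m³/s.
With Δt = 2 h = 7200 s, V = ΣQ_DR · Δt = 1115 × 7200 = 8.03 × 10^6 m³.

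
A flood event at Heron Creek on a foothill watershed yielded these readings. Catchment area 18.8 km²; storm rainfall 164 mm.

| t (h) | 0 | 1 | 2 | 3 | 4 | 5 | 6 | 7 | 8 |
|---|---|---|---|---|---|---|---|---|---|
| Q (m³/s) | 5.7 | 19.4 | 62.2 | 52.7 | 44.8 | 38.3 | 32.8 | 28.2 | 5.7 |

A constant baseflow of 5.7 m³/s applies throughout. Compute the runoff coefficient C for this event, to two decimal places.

C ≈ 0.28

ΣQ_DR = 238.5 m³/s; V = ΣQ_DR·Δt = 8.586 × 10^5 m³.
Runoff depth d = V / A = 45.67 mm.
C = d / P = 45.67 / 164 = 0.28.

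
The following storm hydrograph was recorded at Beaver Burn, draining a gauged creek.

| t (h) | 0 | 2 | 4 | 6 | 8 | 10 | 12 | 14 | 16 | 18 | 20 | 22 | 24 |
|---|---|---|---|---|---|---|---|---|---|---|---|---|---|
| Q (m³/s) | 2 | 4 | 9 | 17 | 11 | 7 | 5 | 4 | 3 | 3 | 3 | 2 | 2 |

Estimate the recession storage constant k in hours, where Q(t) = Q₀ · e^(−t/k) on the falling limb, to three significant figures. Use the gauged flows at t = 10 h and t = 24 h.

k ≈ 11.2 h

On the falling limb, Q drops from 7 to 2 m³/s between t = 10 h and t = 24 h (Δt = 14 h).
k = −Δt / ln(Q₂/Q₁) = −14 / ln(2/7) = 11.2 h.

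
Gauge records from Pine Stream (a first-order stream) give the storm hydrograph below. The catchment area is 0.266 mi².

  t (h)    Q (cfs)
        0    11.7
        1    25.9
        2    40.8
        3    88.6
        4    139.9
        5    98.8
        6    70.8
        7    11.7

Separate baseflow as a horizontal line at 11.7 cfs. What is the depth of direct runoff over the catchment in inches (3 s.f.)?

Direct runoff: 0.0, 14.2, 29.1, 76.9, 128.2, 87.1, 59.1, 0.0 cfs; ΣQ_DR = 394.6 cfs.
V = ΣQ_DR · Δt = 394.6 × 3600 s = 1.421 × 10^6 ft³.
Over A = 0.266 mi², depth = V / A = 2.30 in.

d ≈ 2.30 in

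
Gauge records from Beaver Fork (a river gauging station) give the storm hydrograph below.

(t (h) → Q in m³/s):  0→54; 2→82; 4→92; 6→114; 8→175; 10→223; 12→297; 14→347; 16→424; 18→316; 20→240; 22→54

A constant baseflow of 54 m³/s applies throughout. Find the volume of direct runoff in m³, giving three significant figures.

V ≈ 1.27 × 10^7 m³

Direct-runoff ordinates (Q − Q_b): 0.0, 28.0, 38.0, 60.0, 121.0, 169.0, 243.0, 293.0, 370.0, 262.0, 186.0, 0.0 m³/s.
ΣQ_DR = 1770 m³/s.
With Δt = 2 h = 7200 s, V = ΣQ_DR · Δt = 1770 × 7200 = 1.27 × 10^7 m³.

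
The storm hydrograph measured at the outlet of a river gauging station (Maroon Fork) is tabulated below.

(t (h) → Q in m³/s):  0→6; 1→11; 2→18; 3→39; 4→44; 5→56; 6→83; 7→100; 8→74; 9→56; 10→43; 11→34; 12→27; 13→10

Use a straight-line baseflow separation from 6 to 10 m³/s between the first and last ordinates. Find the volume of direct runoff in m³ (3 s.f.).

Direct-runoff ordinates (Q − Q_b): 0.00, 4.69, 11.38, 32.08, 36.77, 48.46, 75.15, 91.85, 65.54, 47.23, 33.92, 24.62, 17.31, 0.00 m³/s.
ΣQ_DR = 489.0 m³/s.
With Δt = 1 h = 3600 s, V = ΣQ_DR · Δt = 489.0 × 3600 = 1.76 × 10^6 m³.

V ≈ 1.76 × 10^6 m³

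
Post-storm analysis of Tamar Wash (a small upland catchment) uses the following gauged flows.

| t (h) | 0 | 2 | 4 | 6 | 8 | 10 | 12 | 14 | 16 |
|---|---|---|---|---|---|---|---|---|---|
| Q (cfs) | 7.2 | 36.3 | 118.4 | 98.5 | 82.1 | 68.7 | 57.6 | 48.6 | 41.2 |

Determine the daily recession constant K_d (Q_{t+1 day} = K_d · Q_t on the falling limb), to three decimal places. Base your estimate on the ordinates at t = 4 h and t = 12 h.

Between t = 4 h and t = 12 h the flow falls from 118.4 to 57.6 cfs over 4×2 h = 8 h.
Per-interval ratio K = (57.6/118.4)^(1/4) = 0.8352; K_d = K^(24/2) = 0.115.

K_d ≈ 0.115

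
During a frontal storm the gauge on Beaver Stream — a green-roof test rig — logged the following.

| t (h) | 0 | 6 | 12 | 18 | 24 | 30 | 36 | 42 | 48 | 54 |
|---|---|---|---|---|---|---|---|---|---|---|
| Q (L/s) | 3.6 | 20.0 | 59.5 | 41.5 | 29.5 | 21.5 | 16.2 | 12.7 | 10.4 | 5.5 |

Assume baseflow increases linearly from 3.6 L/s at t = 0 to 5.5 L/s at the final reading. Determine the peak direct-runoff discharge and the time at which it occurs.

Subtracting baseflow gives direct-runoff ordinates: 0.00, 16.19, 55.48, 37.27, 25.06, 16.84, 11.33, 7.62, 5.11, 0.00 L/s.
The maximum is 55.48 L/s, occurring at the reading for t = 12 h.

Q_p = 55.48 L/s at t = 12 h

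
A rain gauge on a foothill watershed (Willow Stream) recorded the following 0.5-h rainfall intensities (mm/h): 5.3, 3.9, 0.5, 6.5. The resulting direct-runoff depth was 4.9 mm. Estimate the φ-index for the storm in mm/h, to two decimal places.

Only the 3 blocks with intensity above φ contribute runoff: 5.3, 3.9, 6.5 mm/h.
Σ(I−φ)·Δt = d  ⇒  (5.3+3.9+6.5 − 3φ)·0.5 = 4.9
φ = (15.70 − 4.9/0.5) / 3 = 1.97 mm/h.

φ ≈ 1.97 mm/h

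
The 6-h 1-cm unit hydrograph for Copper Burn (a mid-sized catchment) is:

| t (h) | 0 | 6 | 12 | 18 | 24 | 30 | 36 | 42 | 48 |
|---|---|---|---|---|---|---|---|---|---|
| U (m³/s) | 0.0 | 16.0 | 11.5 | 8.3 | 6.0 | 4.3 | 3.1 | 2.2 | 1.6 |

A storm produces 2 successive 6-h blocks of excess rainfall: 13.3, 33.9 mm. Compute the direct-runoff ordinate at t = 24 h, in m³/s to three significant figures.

Q ≈ 36.1 m³/s

By discrete convolution, Q_j = Σ (P_i / 10 mm) · U_{j−i}.
At t = 24 h (j=4): Q = (13.3/10)·6.0 + (33.9/10)·8.3 = 36.1 m³/s.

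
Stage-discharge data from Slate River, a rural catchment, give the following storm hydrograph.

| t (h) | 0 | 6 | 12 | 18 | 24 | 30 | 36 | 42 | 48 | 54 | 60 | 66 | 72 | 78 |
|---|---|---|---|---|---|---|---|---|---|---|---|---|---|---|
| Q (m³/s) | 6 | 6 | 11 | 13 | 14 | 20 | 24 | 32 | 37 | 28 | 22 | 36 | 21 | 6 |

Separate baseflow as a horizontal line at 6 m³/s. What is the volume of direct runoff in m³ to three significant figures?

Direct-runoff ordinates (Q − Q_b): 0.0, 0.0, 5.0, 7.0, 8.0, 14.0, 18.0, 26.0, 31.0, 22.0, 16.0, 30.0, 15.0, 0.0 m³/s.
ΣQ_DR = 192.0 m³/s.
With Δt = 6 h = 21600 s, V = ΣQ_DR · Δt = 192.0 × 21600 = 4.15 × 10^6 m³.

V ≈ 4.15 × 10^6 m³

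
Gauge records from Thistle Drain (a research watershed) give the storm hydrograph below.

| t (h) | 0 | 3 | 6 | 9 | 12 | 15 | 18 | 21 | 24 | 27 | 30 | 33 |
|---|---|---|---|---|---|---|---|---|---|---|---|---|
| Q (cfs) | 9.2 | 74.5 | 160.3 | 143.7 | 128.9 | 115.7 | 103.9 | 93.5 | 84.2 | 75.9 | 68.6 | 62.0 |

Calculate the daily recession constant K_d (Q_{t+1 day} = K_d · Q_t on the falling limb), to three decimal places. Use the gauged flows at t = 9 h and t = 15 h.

K_d ≈ 0.420

Between t = 9 h and t = 15 h the flow falls from 143.7 to 115.7 cfs over 2×3 h = 6 h.
Per-interval ratio K = (115.7/143.7)^(1/2) = 0.8973; K_d = K^(24/3) = 0.420.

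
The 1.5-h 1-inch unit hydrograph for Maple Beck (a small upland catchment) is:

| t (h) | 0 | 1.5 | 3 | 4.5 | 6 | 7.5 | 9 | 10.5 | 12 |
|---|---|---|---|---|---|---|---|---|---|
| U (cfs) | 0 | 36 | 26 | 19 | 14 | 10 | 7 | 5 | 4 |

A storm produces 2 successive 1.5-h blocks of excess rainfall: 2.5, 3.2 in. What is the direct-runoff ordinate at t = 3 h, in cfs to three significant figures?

By discrete convolution, Q_j = Σ (P_i / 1 in) · U_{j−i}.
At t = 3 h (j=2): Q = (2.5/1)·26 + (3.2/1)·36 = 180 cfs.

Q ≈ 180 cfs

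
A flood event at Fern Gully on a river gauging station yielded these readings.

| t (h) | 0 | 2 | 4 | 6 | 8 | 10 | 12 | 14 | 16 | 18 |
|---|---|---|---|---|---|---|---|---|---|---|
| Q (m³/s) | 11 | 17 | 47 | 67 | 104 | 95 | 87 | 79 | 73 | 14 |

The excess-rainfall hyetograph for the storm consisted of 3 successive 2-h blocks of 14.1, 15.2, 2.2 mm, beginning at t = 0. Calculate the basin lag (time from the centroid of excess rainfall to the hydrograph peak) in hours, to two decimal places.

Centroid of excess rainfall: t_c = Σ P_i·t̄_i / ΣP_i = 2.2444 h (block centres at 1, 3, 5 h).
Hydrograph peak occurs at t = 8 h, so basin lag t_L = 8 − 2.2444 = 5.76 h.

t_L ≈ 5.76 h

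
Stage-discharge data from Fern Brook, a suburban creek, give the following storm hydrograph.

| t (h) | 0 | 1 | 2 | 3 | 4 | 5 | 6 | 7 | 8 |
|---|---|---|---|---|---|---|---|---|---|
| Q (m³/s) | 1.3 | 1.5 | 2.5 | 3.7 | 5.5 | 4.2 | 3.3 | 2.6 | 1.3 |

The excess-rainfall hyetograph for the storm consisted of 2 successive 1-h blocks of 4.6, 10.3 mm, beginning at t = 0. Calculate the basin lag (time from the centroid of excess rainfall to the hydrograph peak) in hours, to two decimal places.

t_L ≈ 2.81 h

Centroid of excess rainfall: t_c = Σ P_i·t̄_i / ΣP_i = 1.1913 h (block centres at 0.5, 1.5 h).
Hydrograph peak occurs at t = 4 h, so basin lag t_L = 4 − 1.1913 = 2.81 h.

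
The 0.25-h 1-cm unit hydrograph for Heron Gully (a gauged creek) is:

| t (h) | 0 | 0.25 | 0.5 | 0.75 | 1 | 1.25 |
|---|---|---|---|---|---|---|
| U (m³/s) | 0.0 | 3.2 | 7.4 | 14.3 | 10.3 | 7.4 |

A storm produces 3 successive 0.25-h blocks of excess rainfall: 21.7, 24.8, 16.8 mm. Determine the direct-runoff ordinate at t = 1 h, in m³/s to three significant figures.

By discrete convolution, Q_j = Σ (P_i / 10 mm) · U_{j−i}.
At t = 1 h (j=4): Q = (21.7/10)·10.3 + (24.8/10)·14.3 + (16.8/10)·7.4 = 70.2 m³/s.

Q ≈ 70.2 m³/s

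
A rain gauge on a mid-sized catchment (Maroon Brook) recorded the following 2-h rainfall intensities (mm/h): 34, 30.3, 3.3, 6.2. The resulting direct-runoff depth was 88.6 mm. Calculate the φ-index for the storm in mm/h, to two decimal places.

φ ≈ 10.00 mm/h

Only the 2 blocks with intensity above φ contribute runoff: 34, 30.3 mm/h.
Σ(I−φ)·Δt = d  ⇒  (34+30.3 − 2φ)·2 = 88.6
φ = (64.30 − 88.6/2) / 2 = 10.00 mm/h.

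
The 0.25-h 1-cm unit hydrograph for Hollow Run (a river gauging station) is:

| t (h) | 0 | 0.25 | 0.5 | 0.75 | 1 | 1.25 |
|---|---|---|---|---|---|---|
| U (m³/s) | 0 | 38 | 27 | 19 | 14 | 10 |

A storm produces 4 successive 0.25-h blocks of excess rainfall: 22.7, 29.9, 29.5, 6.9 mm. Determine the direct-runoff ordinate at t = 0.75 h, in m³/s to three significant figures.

Q ≈ 236 m³/s

By discrete convolution, Q_j = Σ (P_i / 10 mm) · U_{j−i}.
At t = 0.75 h (j=3): Q = (22.7/10)·19 + (29.9/10)·27 + (29.5/10)·38 + (6.9/10)·0 = 236 m³/s.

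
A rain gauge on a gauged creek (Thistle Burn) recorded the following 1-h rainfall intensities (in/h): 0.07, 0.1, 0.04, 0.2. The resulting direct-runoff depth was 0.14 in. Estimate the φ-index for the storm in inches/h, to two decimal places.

φ ≈ 0.08 in/h

Only the 2 blocks with intensity above φ contribute runoff: 0.1, 0.2 in/h.
Σ(I−φ)·Δt = d  ⇒  (0.1+0.2 − 2φ)·1 = 0.14
φ = (0.3000 − 0.14/1) / 2 = 0.08 in/h.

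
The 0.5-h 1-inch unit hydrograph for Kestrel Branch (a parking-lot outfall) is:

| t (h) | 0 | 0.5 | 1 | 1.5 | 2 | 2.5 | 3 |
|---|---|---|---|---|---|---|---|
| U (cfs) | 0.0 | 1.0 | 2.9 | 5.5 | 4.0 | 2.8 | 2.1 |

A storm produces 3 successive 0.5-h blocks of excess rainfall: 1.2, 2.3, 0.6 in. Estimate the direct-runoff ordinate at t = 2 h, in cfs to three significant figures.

By discrete convolution, Q_j = Σ (P_i / 1 in) · U_{j−i}.
At t = 2 h (j=4): Q = (1.2/1)·4.0 + (2.3/1)·5.5 + (0.6/1)·2.9 = 19.2 cfs.

Q ≈ 19.2 cfs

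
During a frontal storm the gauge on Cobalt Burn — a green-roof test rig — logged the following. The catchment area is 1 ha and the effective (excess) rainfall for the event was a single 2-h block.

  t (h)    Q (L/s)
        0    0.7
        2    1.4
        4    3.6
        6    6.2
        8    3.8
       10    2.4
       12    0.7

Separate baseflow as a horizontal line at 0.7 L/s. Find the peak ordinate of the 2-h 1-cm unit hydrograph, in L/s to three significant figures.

Direct runoff: 0.0, 0.7, 2.9, 5.5, 3.1, 1.7, 0.0 L/s; ΣQ_DR = 13.90 L/s, peak = 5.5 L/s.
Runoff depth d = ΣQ_DR·Δt / A = 13.90 × 7200 / (1 ha) = 10.01 mm.
The 1-cm UH is the DRH scaled by (10 mm)/d, so U_p = 5.5 × 10/10.01 = 5.50 L/s.

U_p ≈ 5.50 L/s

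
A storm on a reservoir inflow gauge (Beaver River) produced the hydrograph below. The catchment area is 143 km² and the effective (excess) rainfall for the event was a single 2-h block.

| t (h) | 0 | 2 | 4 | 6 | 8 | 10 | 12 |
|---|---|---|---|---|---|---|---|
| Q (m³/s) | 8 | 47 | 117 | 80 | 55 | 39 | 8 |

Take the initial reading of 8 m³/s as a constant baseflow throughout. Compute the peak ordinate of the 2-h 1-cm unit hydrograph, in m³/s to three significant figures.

Direct runoff: 0.0, 39.0, 109.0, 72.0, 47.0, 31.0, 0.0 m³/s; ΣQ_DR = 298.0 m³/s, peak = 109.0 m³/s.
Runoff depth d = ΣQ_DR·Δt / A = 298.0 × 7200 / (143 km²) = 15.00 mm.
The 1-cm UH is the DRH scaled by (10 mm)/d, so U_p = 109.0 × 10/15.00 = 72.6 m³/s.

U_p ≈ 72.6 m³/s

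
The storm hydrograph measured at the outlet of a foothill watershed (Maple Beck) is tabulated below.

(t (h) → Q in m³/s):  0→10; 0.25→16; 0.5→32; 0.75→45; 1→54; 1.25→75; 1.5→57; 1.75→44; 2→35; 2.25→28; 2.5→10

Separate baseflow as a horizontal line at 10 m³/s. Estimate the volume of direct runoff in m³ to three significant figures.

V ≈ 2.66 × 10^5 m³

Direct-runoff ordinates (Q − Q_b): 0.0, 6.0, 22.0, 35.0, 44.0, 65.0, 47.0, 34.0, 25.0, 18.0, 0.0 m³/s.
ΣQ_DR = 296.0 m³/s.
With Δt = 0.25 h = 900 s, V = ΣQ_DR · Δt = 296.0 × 900 = 2.66 × 10^5 m³.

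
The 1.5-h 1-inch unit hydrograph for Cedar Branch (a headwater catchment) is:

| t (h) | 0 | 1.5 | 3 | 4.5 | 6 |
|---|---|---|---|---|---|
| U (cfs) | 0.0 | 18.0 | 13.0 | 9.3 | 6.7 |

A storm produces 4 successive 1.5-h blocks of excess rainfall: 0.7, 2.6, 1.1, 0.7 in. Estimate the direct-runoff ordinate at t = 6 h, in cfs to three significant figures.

Q ≈ 55.8 cfs

By discrete convolution, Q_j = Σ (P_i / 1 in) · U_{j−i}.
At t = 6 h (j=4): Q = (0.7/1)·6.7 + (2.6/1)·9.3 + (1.1/1)·13.0 + (0.7/1)·18.0 = 55.8 cfs.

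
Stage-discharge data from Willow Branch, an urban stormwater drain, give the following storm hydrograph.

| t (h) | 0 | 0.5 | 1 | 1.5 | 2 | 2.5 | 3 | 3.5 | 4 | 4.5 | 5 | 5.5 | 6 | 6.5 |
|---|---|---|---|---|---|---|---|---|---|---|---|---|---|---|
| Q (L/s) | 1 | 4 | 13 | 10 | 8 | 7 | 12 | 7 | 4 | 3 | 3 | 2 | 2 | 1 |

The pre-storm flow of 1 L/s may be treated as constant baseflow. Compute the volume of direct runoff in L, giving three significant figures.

V ≈ 1.13 × 10^5 L

Direct-runoff ordinates (Q − Q_b): 0.0, 3.0, 12.0, 9.0, 7.0, 6.0, 11.0, 6.0, 3.0, 2.0, 2.0, 1.0, 1.0, 0.0 L/s.
ΣQ_DR = 63.00 L/s.
With Δt = 0.5 h = 1800 s, V = ΣQ_DR · Δt = 63.00 × 1800 = 1.13 × 10^5 L.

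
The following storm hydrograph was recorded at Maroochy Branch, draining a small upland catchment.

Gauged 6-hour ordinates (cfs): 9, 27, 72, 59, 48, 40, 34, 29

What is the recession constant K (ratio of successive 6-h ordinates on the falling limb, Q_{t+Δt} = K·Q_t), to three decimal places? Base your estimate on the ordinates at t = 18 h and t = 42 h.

K ≈ 0.837

Using the recession-limb readings at t = 18 h and t = 42 h: Q falls from 59 to 29 cfs over 4 intervals.
K = (Q₂/Q₁)^(1/4) = (29/59)^(1/4) = 0.837.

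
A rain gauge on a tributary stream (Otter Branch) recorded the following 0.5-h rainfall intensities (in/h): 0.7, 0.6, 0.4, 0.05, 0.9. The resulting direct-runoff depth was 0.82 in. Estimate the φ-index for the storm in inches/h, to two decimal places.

φ ≈ 0.24 in/h

Only the 4 blocks with intensity above φ contribute runoff: 0.7, 0.6, 0.4, 0.9 in/h.
Σ(I−φ)·Δt = d  ⇒  (0.7+0.6+0.4+0.9 − 4φ)·0.5 = 0.82
φ = (2.600 − 0.82/0.5) / 4 = 0.24 in/h.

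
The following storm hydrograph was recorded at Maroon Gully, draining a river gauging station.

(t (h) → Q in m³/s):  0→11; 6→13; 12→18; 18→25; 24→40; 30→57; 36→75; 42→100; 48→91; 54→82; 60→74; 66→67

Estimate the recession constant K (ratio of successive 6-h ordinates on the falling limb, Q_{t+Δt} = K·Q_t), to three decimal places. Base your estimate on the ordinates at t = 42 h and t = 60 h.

Using the recession-limb readings at t = 42 h and t = 60 h: Q falls from 100 to 74 m³/s over 3 intervals.
K = (Q₂/Q₁)^(1/3) = (74/100)^(1/3) = 0.905.

K ≈ 0.905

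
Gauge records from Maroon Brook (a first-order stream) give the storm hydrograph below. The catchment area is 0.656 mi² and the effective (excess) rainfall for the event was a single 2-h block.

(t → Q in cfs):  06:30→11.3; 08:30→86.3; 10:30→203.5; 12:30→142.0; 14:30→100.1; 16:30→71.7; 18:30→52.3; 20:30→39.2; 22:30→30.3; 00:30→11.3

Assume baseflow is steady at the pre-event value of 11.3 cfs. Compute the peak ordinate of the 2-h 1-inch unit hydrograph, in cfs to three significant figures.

U_p ≈ 64.1 cfs

Direct runoff: 0.0, 75.0, 192.2, 130.7, 88.8, 60.4, 41.0, 27.9, 19.0, 0.0 cfs; ΣQ_DR = 635.0 cfs, peak = 192.2 cfs.
Runoff depth d = ΣQ_DR·Δt / A = 635.0 × 7200 / (0.656 mi²) = 3.000 in.
The 1-inch UH is the DRH scaled by (1 in)/d, so U_p = 192.2 × 1/3.000 = 64.1 cfs.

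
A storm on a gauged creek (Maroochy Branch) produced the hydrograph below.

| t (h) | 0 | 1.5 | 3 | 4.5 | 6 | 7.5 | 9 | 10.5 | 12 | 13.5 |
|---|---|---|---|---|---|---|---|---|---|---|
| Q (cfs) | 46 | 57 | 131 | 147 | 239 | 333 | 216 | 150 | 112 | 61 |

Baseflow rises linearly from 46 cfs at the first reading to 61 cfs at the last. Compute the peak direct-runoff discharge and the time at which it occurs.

Q_p = 278.67 cfs at t = 7.5 h

Subtracting baseflow gives direct-runoff ordinates: 0.00, 9.33, 81.67, 96.00, 186.33, 278.67, 160.00, 92.33, 52.67, 0.00 cfs.
The maximum is 278.67 cfs, occurring at the reading for t = 7.5 h.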